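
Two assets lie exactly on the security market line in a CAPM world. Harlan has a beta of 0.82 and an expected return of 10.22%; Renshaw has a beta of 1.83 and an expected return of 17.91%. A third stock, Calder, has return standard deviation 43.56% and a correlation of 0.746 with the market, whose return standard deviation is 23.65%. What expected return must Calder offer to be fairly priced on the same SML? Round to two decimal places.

MRP = (17.91% − 10.22%) / (1.83 − 0.82) = 7.6139%
R_f = 10.22% − 0.82 × 7.6139% = 3.9766%
β_Calder = ρ·σ_i/σ_m = 0.746 × 43.56 / 23.65 = 1.3740
E(R_Calder) = R_f + β × MRP = 3.9766% + 1.3740 × 7.6139% = 14.44%

14.44%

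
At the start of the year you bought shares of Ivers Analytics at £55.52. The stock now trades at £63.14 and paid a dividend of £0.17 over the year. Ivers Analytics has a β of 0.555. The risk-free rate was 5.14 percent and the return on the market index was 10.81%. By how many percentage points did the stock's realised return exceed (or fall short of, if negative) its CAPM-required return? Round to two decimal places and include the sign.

Realised HPR = (P1 + D1 − P0) / P0 = (63.14 + 0.17 − 55.52) / 55.52 = 7.79 / 55.52 = 14.0310%
MRP = 10.81% − 5.14% = 5.67%
CAPM required = R_f + β·MRP = 5.14% + 0.555 × 5.67% = 8.28685%
α = realised − required = 14.0310% − 8.28685% = +5.74%

+5.74%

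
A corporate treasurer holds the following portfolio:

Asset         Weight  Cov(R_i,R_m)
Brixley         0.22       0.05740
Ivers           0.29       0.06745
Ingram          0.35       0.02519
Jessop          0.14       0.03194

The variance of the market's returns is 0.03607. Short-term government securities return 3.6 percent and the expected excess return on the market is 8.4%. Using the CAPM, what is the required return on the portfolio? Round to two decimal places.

14.19%

β_Brixley = 0.05740 / 0.03607 = 1.5914
β_Ivers = 0.06745 / 0.03607 = 1.8700
β_Ingram = 0.02519 / 0.03607 = 0.6984
β_Jessop = 0.03194 / 0.03607 = 0.8855
β_P = Σ w_i β_i = 0.22×1.5914 + 0.29×1.8700 + 0.35×0.6984 + 0.14×0.8855 = 1.2608
E(R_P) = R_f + β_P × MRP = 3.6% + 1.2608 × 8.4% = 14.19%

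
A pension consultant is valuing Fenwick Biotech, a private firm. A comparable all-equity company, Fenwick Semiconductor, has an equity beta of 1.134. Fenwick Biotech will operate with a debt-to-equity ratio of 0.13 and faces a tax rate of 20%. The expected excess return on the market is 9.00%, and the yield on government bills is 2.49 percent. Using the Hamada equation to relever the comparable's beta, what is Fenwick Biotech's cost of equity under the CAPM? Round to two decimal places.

13.76%

β_L = β_U × [1 + (1 − t)(D/E)] = 1.134 × [1 + (1 − 0.20) × 0.13]
    = 1.134 × [1 + 0.80 × 0.13] = 1.134 × 1.1040 = 1.2519
E(R) = R_f + β_L × MRP = 2.49% + 1.2519 × 9.00% = 13.76%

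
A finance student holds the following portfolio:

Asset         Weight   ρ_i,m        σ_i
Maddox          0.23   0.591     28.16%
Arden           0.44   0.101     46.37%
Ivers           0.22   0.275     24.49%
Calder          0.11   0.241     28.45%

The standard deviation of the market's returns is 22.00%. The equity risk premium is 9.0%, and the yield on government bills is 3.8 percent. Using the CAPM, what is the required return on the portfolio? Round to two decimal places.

β_Maddox = 0.591 × 28.16% / 22.00% = 0.7565
β_Arden = 0.101 × 46.37% / 22.00% = 0.2129
β_Ivers = 0.275 × 24.49% / 22.00% = 0.3061
β_Calder = 0.241 × 28.45% / 22.00% = 0.3117
β_P = Σ w_i β_i = 0.23×0.7565 + 0.44×0.2129 + 0.22×0.3061 + 0.11×0.3117 = 0.3693
E(R_P) = R_f + β_P × MRP = 3.8% + 0.3693 × 9.0% = 7.12%

7.12%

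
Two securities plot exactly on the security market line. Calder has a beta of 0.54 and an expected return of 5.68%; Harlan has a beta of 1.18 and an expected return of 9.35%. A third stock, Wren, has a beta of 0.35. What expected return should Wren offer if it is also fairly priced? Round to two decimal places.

4.59%

MRP (SML slope) = (9.35% − 5.68%) / (1.18 − 0.54) = 3.67% / 0.64 = 5.7344%
R_f (intercept) = 5.68% − 0.54 × 5.7344% = 2.5834%
E(R_Wren) = R_f + β × MRP = 2.5834% + 0.35 × 5.7344% = 4.59%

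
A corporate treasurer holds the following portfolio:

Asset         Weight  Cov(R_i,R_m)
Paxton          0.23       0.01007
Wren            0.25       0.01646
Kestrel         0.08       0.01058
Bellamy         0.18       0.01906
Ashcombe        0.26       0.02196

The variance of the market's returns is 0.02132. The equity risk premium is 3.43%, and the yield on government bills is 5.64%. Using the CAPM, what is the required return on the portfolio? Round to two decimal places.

β_Paxton = 0.01007 / 0.02132 = 0.4723
β_Wren = 0.01646 / 0.02132 = 0.7720
β_Kestrel = 0.01058 / 0.02132 = 0.4962
β_Bellamy = 0.01906 / 0.02132 = 0.8940
β_Ashcombe = 0.02196 / 0.02132 = 1.0300
β_P = Σ w_i β_i = 0.23×0.4723 + 0.25×0.7720 + 0.08×0.4962 + 0.18×0.8940 + 0.26×1.0300 = 0.7700
E(R_P) = R_f + β_P × MRP = 5.64% + 0.7700 × 3.43% = 8.28%

8.28%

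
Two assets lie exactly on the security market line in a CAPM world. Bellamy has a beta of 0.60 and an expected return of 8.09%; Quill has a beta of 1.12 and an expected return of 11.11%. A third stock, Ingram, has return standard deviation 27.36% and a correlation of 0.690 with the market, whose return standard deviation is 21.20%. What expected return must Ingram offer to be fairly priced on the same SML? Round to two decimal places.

MRP = (11.11% − 8.09%) / (1.12 − 0.60) = 5.8077%
R_f = 8.09% − 0.60 × 5.8077% = 4.6054%
β_Ingram = ρ·σ_i/σ_m = 0.690 × 27.36 / 21.20 = 0.8905
E(R_Ingram) = R_f + β × MRP = 4.6054% + 0.8905 × 5.8077% = 9.78%

9.78%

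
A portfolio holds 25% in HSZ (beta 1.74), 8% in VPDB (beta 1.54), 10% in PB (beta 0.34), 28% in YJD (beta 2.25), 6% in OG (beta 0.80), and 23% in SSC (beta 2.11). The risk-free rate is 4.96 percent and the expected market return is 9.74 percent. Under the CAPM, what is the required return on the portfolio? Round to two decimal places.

β_P = Σ w_i β_i = 0.25×1.74 + 0.08×1.54 + 0.10×0.34 + 0.28×2.25 + 0.06×0.80 + 0.23×2.11 = 1.7555
MRP = 9.74% − 4.96% = 4.78%
E(R_P) = R_f + β_P × MRP = 4.96% + 1.7555 × 4.78% = 13.35%

13.35%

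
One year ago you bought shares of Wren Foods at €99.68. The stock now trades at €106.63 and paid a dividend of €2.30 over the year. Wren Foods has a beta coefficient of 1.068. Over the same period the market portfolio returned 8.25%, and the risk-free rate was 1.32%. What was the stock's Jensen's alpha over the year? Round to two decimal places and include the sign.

Realised HPR = (P1 + D1 − P0) / P0 = (106.63 + 2.30 − 99.68) / 99.68 = 9.25 / 99.68 = 9.2797%
MRP = 8.25% − 1.32% = 6.93%
CAPM required = R_f + β·MRP = 1.32% + 1.068 × 6.93% = 8.72124%
α = realised − required = 9.2797% − 8.72124% = +0.56%

+0.56%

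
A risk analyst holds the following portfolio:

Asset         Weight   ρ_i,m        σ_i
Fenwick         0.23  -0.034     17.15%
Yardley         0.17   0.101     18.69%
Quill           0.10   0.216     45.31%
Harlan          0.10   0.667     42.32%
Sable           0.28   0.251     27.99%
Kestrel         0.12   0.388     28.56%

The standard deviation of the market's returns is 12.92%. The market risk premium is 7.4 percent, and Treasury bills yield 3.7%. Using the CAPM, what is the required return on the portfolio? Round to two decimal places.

7.87%

β_Fenwick = -0.034 × 17.15% / 12.92% = -0.0451
β_Yardley = 0.101 × 18.69% / 12.92% = 0.1461
β_Quill = 0.216 × 45.31% / 12.92% = 0.7575
β_Harlan = 0.667 × 42.32% / 12.92% = 2.1848
β_Sable = 0.251 × 27.99% / 12.92% = 0.5438
β_Kestrel = 0.388 × 28.56% / 12.92% = 0.8577
β_P = Σ w_i β_i = 0.23×-0.0451 + 0.17×0.1461 + 0.10×0.7575 + 0.10×2.1848 + 0.28×0.5438 + 0.12×0.8577 = 0.5639
E(R_P) = R_f + β_P × MRP = 3.7% + 0.5639 × 7.4% = 7.87%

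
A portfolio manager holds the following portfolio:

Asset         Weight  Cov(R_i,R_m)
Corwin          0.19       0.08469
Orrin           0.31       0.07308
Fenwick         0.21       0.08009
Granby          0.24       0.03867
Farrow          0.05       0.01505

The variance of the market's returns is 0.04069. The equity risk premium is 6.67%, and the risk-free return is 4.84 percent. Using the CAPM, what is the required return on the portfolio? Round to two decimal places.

15.59%

β_Corwin = 0.08469 / 0.04069 = 2.0813
β_Orrin = 0.07308 / 0.04069 = 1.7960
β_Fenwick = 0.08009 / 0.04069 = 1.9683
β_Granby = 0.03867 / 0.04069 = 0.9504
β_Farrow = 0.01505 / 0.04069 = 0.3699
β_P = Σ w_i β_i = 0.19×2.0813 + 0.31×1.7960 + 0.21×1.9683 + 0.24×0.9504 + 0.05×0.3699 = 1.6121
E(R_P) = R_f + β_P × MRP = 4.84% + 1.6121 × 6.67% = 15.59%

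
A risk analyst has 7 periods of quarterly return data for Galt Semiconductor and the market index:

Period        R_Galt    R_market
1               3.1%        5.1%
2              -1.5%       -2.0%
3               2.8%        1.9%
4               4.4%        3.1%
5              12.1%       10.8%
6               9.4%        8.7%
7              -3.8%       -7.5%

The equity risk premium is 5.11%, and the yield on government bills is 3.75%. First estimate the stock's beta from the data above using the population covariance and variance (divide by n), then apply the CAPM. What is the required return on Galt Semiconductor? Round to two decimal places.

8.17%

Mean R_i = (3.1 − 1.5 + 2.8 + 4.4 + 12.1 + 9.4 − 3.8) / 7 = 3.7857%
Mean R_m = (5.1 − 2.0 + 1.9 + 3.1 + 10.8 + 8.7 − 7.5) / 7 = 2.8714%
Σ(R_i − R̄_i)(R_m − R̄_m) = 202.6371  ⇒  Cov = 202.6371 / 7 = 28.9482
Σ(R_m − R̄_m)² = 234.0943  ⇒  Var(R_m) = 234.0943 / 7 = 33.4420
β = Cov / Var(R_m) = 28.9482 / 33.4420 = 0.8656
E(R) = R_f + β × MRP = 3.75% + 0.8656 × 5.11% = 8.17%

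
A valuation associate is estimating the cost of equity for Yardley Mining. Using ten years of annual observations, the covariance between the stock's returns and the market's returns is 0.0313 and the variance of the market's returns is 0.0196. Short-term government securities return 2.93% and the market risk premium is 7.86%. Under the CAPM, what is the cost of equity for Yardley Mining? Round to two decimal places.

15.48%

β = Cov(R_i, R_m) / Var(R_m) = 0.0313 / 0.0196 = 1.5969
E(R) = R_f + β × MRP = 2.93% + 1.5969 × 7.86% = 15.48%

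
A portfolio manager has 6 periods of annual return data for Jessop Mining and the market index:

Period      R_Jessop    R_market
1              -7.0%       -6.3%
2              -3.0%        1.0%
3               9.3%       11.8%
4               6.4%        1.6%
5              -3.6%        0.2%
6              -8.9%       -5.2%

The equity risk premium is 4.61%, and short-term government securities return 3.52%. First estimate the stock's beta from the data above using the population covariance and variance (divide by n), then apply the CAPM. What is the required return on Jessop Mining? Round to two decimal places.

8.18%

Mean R_i = (-7.0 − 3.0 + 9.3 + 6.4 − 3.6 − 8.9) / 6 = -1.1333%
Mean R_m = (-6.3 + 1.0 + 11.8 + 1.6 + 0.2 − 5.2) / 6 = 0.5167%
Σ(R_i − R̄_i)(R_m − R̄_m) = 210.1533  ⇒  Cov = 210.1533 / 6 = 35.0256
Σ(R_m − R̄_m)² = 207.9683  ⇒  Var(R_m) = 207.9683 / 6 = 34.6614
β = Cov / Var(R_m) = 35.0256 / 34.6614 = 1.0105
E(R) = R_f + β × MRP = 3.52% + 1.0105 × 4.61% = 8.18%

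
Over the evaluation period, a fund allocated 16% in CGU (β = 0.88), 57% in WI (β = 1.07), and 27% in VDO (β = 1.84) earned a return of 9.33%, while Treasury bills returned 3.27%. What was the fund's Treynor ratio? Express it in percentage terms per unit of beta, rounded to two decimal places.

4.86%

β_P = 0.16×0.88 + 0.57×1.07 + 0.27×1.84 = 1.2475
Treynor = (R_P − R_f) / β_P = (9.33% − 3.27%) / 1.2475 = 6.06% / 1.2475 = 4.86%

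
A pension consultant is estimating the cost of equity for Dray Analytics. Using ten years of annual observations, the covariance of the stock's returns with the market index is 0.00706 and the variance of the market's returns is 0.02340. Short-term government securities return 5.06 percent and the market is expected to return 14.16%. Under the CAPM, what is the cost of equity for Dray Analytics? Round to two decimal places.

7.81%

β = Cov(R_i, R_m) / Var(R_m) = 0.00706 / 0.02340 = 0.3017
MRP = 14.16% − 5.06% = 9.10%
E(R) = R_f + β × MRP = 5.06% + 0.3017 × 9.10% = 7.81%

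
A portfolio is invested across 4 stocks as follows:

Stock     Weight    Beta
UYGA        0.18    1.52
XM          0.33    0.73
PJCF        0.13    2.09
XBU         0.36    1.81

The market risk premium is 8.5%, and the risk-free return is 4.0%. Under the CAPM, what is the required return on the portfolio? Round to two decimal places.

16.22%

β_P = Σ w_i β_i = 0.18×1.52 + 0.33×0.73 + 0.13×2.09 + 0.36×1.81 = 1.4378
E(R_P) = R_f + β_P × MRP = 4.0% + 1.4378 × 8.5% = 16.22%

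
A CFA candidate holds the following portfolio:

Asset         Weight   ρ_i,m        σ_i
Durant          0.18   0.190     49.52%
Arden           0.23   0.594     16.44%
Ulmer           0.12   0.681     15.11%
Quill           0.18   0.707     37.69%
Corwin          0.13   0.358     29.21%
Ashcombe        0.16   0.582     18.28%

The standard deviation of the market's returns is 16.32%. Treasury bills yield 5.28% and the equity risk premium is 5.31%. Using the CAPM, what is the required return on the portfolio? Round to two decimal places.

9.52%

β_Durant = 0.190 × 49.52% / 16.32% = 0.5765
β_Arden = 0.594 × 16.44% / 16.32% = 0.5984
β_Ulmer = 0.681 × 15.11% / 16.32% = 0.6305
β_Quill = 0.707 × 37.69% / 16.32% = 1.6328
β_Corwin = 0.358 × 29.21% / 16.32% = 0.6408
β_Ashcombe = 0.582 × 18.28% / 16.32% = 0.6519
β_P = Σ w_i β_i = 0.18×0.5765 + 0.23×0.5984 + 0.12×0.6305 + 0.18×1.6328 + 0.13×0.6408 + 0.16×0.6519 = 0.7986
E(R_P) = R_f + β_P × MRP = 5.28% + 0.7986 × 5.31% = 9.52%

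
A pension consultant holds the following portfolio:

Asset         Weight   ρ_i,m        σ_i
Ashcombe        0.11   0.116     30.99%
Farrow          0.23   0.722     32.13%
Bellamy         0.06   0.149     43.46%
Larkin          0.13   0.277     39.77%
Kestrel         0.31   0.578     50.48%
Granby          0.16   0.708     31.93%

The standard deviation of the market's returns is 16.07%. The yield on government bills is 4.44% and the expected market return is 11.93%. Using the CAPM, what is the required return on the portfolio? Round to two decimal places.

13.86%

β_Ashcombe = 0.116 × 30.99% / 16.07% = 0.2237
β_Farrow = 0.722 × 32.13% / 16.07% = 1.4436
β_Bellamy = 0.149 × 43.46% / 16.07% = 0.4030
β_Larkin = 0.277 × 39.77% / 16.07% = 0.6855
β_Kestrel = 0.578 × 50.48% / 16.07% = 1.8156
β_Granby = 0.708 × 31.93% / 16.07% = 1.4067
β_P = Σ w_i β_i = 0.11×0.2237 + 0.23×1.4436 + 0.06×0.4030 + 0.13×0.6855 + 0.31×1.8156 + 0.16×1.4067 = 1.2578
MRP = 11.93% − 4.44% = 7.49%
E(R_P) = R_f + β_P × MRP = 4.44% + 1.2578 × 7.49% = 13.86%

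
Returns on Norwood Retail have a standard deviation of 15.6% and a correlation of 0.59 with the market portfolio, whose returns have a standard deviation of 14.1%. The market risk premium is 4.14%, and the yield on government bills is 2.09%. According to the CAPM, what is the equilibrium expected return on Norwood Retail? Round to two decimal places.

4.79%

β = ρ × σ_i / σ_m = 0.59 × 15.6% / 14.1% = 0.6528
E(R) = 2.09% + 0.6528 × 4.14% = 4.79%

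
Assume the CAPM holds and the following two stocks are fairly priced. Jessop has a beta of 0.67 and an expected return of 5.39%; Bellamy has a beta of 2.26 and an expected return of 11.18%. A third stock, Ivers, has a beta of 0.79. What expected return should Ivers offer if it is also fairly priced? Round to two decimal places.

MRP (SML slope) = (11.18% − 5.39%) / (2.26 − 0.67) = 5.79% / 1.59 = 3.6415%
R_f (intercept) = 5.39% − 0.67 × 3.6415% = 2.9502%
E(R_Ivers) = R_f + β × MRP = 2.9502% + 0.79 × 3.6415% = 5.83%

5.83%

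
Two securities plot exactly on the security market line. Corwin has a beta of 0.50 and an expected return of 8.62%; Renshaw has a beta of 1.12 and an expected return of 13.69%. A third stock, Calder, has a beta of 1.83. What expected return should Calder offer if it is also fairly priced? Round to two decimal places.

19.50%

MRP (SML slope) = (13.69% − 8.62%) / (1.12 − 0.50) = 5.07% / 0.62 = 8.1774%
R_f (intercept) = 8.62% − 0.50 × 8.1774% = 4.5313%
E(R_Calder) = R_f + β × MRP = 4.5313% + 1.83 × 8.1774% = 19.50%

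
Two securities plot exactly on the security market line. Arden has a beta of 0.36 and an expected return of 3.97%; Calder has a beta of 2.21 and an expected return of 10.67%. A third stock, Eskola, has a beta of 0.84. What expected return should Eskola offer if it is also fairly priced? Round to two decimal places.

MRP (SML slope) = (10.67% − 3.97%) / (2.21 − 0.36) = 6.70% / 1.85 = 3.6216%
R_f (intercept) = 3.97% − 0.36 × 3.6216% = 2.6662%
E(R_Eskola) = R_f + β × MRP = 2.6662% + 0.84 × 3.6216% = 5.71%

5.71%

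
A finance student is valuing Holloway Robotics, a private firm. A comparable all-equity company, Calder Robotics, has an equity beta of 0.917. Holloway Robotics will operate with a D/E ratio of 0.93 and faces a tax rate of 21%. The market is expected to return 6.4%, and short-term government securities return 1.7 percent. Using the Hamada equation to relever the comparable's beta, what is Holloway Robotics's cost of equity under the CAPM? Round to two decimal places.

β_L = β_U × [1 + (1 − t)(D/E)] = 0.917 × [1 + (1 − 0.21) × 0.93]
    = 0.917 × [1 + 0.79 × 0.93] = 0.917 × 1.7347 = 1.5907
MRP = 6.4% − 1.7% = 4.70%
E(R) = R_f + β_L × MRP = 1.7% + 1.5907 × 4.7% = 9.18%

9.18%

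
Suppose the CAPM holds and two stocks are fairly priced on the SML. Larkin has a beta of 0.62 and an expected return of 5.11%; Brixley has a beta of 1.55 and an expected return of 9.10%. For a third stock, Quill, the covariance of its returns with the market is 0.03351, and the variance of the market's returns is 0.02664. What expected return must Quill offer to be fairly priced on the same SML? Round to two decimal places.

MRP = (9.10% − 5.11%) / (1.55 − 0.62) = 4.2903%
R_f = 5.11% − 0.62 × 4.2903% = 2.4500%
β_Quill = Cov / Var(R_m) = 0.03351 / 0.02664 = 1.2579
E(R_Quill) = R_f + β × MRP = 2.4500% + 1.2579 × 4.2903% = 7.85%

7.85%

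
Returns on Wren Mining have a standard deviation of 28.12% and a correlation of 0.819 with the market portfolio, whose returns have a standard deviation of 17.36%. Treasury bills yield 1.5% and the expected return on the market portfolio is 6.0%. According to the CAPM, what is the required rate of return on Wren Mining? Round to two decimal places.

7.47%

β = ρ × σ_i / σ_m = 0.819 × 28.12% / 17.36% = 1.3266
MRP = 6.0% − 1.5% = 4.50%
E(R) = 1.5% + 1.3266 × 4.5% = 7.47%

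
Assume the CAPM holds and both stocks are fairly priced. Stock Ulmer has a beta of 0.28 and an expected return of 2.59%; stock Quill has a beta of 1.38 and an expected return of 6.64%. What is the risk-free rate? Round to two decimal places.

Both satisfy E(R) = R_f + β·MRP, so the slope of the SML is
MRP = (6.64% − 2.59%) / (1.38 − 0.28) = 4.05% / 1.10 = 3.6818%
R_f = E(R_Ulmer) − β_Ulmer·MRP = 2.59% − 0.28 × 3.6818% = 1.5591%

1.56%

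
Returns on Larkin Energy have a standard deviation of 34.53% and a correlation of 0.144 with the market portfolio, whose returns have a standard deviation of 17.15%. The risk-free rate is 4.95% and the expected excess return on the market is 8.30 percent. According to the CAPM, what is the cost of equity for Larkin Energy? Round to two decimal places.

7.36%

β = ρ × σ_i / σ_m = 0.144 × 34.53% / 17.15% = 0.2899
E(R) = 4.95% + 0.2899 × 8.30% = 7.36%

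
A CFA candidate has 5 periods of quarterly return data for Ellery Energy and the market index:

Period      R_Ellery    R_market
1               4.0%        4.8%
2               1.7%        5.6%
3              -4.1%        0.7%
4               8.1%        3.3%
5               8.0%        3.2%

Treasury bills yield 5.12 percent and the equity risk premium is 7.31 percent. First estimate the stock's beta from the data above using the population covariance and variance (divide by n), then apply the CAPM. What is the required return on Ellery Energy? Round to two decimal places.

13.37%

Mean R_i = (4.0 + 1.7 − 4.1 + 8.1 + 8.0) / 5 = 3.5400%
Mean R_m = (4.8 + 5.6 + 0.7 + 3.3 + 3.2) / 5 = 3.5200%
Σ(R_i − R̄_i)(R_m − R̄_m) = 15.8760  ⇒  Cov = 15.8760 / 5 = 3.1752
Σ(R_m − R̄_m)² = 14.0680  ⇒  Var(R_m) = 14.0680 / 5 = 2.8136
β = Cov / Var(R_m) = 3.1752 / 2.8136 = 1.1285
E(R) = R_f + β × MRP = 5.12% + 1.1285 × 7.31% = 13.37%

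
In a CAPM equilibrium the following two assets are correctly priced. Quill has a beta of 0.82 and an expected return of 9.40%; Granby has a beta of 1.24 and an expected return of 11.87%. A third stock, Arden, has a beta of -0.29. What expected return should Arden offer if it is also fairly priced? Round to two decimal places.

MRP (SML slope) = (11.87% − 9.40%) / (1.24 − 0.82) = 2.47% / 0.42 = 5.8810%
R_f (intercept) = 9.40% − 0.82 × 5.8810% = 4.5776%
E(R_Arden) = R_f + β × MRP = 4.5776% + -0.29 × 5.8810% = 2.87%

2.87%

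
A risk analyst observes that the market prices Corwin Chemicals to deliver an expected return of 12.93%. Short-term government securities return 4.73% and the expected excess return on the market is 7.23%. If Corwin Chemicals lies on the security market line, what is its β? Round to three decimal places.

1.134

β = (E(R) − R_f) / MRP = (12.93% − 4.73%) / 7.23% = 8.20% / 7.23% = 1.134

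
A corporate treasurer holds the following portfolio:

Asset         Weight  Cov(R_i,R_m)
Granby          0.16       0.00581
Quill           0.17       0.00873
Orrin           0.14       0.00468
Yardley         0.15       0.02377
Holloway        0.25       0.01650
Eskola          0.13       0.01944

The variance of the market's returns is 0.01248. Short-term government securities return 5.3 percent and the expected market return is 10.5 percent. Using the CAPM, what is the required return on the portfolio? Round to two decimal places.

β_Granby = 0.00581 / 0.01248 = 0.4655
β_Quill = 0.00873 / 0.01248 = 0.6995
β_Orrin = 0.00468 / 0.01248 = 0.3750
β_Yardley = 0.02377 / 0.01248 = 1.9046
β_Holloway = 0.01650 / 0.01248 = 1.3221
β_Eskola = 0.01944 / 0.01248 = 1.5577
β_P = Σ w_i β_i = 0.16×0.4655 + 0.17×0.6995 + 0.14×0.3750 + 0.15×1.9046 + 0.25×1.3221 + 0.13×1.5577 = 1.0646
MRP = 10.5% − 5.3% = 5.20%
E(R_P) = R_f + β_P × MRP = 5.3% + 1.0646 × 5.2% = 10.84%

10.84%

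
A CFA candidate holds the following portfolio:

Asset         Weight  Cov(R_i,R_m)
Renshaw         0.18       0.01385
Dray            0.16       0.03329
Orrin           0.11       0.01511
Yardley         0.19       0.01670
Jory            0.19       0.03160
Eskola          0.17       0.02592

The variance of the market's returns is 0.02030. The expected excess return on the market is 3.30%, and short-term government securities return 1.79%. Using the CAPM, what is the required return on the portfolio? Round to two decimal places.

β_Renshaw = 0.01385 / 0.02030 = 0.6823
β_Dray = 0.03329 / 0.02030 = 1.6399
β_Orrin = 0.01511 / 0.02030 = 0.7443
β_Yardley = 0.01670 / 0.02030 = 0.8227
β_Jory = 0.03160 / 0.02030 = 1.5567
β_Eskola = 0.02592 / 0.02030 = 1.2768
β_P = Σ w_i β_i = 0.18×0.6823 + 0.16×1.6399 + 0.11×0.7443 + 0.19×0.8227 + 0.19×1.5567 + 0.17×1.2768 = 1.1362
E(R_P) = R_f + β_P × MRP = 1.79% + 1.1362 × 3.30% = 5.54%

5.54%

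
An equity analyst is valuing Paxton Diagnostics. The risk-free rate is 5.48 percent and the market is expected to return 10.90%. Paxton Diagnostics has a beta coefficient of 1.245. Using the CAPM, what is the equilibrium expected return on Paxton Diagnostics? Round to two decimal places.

12.23%

Market risk premium = E(R_m) − R_f = 10.90% − 5.48% = 5.42%
E(R) = R_f + β × MRP = 5.48% + 1.245 × 5.42% = 12.23%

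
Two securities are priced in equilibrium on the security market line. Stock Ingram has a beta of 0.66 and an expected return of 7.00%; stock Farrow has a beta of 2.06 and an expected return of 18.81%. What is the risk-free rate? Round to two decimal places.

1.43%

Both satisfy E(R) = R_f + β·MRP, so the slope of the SML is
MRP = (18.81% − 7.00%) / (2.06 − 0.66) = 11.81% / 1.40 = 8.4357%
R_f = E(R_Ingram) − β_Ingram·MRP = 7.00% − 0.66 × 8.4357% = 1.4324%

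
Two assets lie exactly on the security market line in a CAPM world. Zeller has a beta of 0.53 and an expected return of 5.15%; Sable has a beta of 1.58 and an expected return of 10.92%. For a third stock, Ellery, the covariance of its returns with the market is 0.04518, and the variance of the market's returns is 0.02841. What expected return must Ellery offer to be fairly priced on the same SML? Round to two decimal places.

10.98%

MRP = (10.92% − 5.15%) / (1.58 − 0.53) = 5.4952%
R_f = 5.15% − 0.53 × 5.4952% = 2.2375%
β_Ellery = Cov / Var(R_m) = 0.04518 / 0.02841 = 1.5903
E(R_Ellery) = R_f + β × MRP = 2.2375% + 1.5903 × 5.4952% = 10.98%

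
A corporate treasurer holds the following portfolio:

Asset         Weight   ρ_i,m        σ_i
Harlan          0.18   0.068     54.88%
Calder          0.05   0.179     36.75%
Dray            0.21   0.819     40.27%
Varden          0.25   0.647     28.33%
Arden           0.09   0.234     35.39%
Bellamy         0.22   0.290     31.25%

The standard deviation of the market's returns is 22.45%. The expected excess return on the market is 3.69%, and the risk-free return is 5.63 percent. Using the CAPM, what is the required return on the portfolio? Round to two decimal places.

β_Harlan = 0.068 × 54.88% / 22.45% = 0.1662
β_Calder = 0.179 × 36.75% / 22.45% = 0.2930
β_Dray = 0.819 × 40.27% / 22.45% = 1.4691
β_Varden = 0.647 × 28.33% / 22.45% = 0.8165
β_Arden = 0.234 × 35.39% / 22.45% = 0.3689
β_Bellamy = 0.290 × 31.25% / 22.45% = 0.4037
β_P = Σ w_i β_i = 0.18×0.1662 + 0.05×0.2930 + 0.21×1.4691 + 0.25×0.8165 + 0.09×0.3689 + 0.22×0.4037 = 0.6792
E(R_P) = R_f + β_P × MRP = 5.63% + 0.6792 × 3.69% = 8.14%

8.14%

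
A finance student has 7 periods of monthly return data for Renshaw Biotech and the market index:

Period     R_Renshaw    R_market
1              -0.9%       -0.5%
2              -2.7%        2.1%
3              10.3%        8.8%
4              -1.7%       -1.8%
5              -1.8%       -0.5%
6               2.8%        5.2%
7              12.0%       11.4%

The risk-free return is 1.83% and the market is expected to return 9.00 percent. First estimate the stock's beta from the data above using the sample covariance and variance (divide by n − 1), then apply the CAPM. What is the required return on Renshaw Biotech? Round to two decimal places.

10.01%

Mean R_i = (-0.9 − 2.7 + 10.3 − 1.7 − 1.8 + 2.8 + 12.0) / 7 = 2.5714%
Mean R_m = (-0.5 + 2.1 + 8.8 − 1.8 − 0.5 + 5.2 + 11.4) / 7 = 3.5286%
Σ(R_i − R̄_i)(R_m − R̄_m) = 177.2257  ⇒  Cov = 177.2257 / 6 = 29.5376
Σ(R_m − R̄_m)² = 155.4343  ⇒  Var(R_m) = 155.4343 / 6 = 25.9057
β = Cov / Var(R_m) = 29.5376 / 25.9057 = 1.1402
MRP = 9.00% − 1.83% = 7.17%
E(R) = R_f + β × MRP = 1.83% + 1.1402 × 7.17% = 10.01%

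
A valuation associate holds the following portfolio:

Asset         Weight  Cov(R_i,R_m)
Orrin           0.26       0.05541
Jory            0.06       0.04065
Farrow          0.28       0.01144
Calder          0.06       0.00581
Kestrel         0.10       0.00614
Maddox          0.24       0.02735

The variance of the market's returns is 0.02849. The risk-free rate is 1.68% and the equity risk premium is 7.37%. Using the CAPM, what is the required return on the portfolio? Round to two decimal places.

β_Orrin = 0.05541 / 0.02849 = 1.9449
β_Jory = 0.04065 / 0.02849 = 1.4268
β_Farrow = 0.01144 / 0.02849 = 0.4015
β_Calder = 0.00581 / 0.02849 = 0.2039
β_Kestrel = 0.00614 / 0.02849 = 0.2155
β_Maddox = 0.02735 / 0.02849 = 0.9600
β_P = Σ w_i β_i = 0.26×1.9449 + 0.06×1.4268 + 0.28×0.4015 + 0.06×0.2039 + 0.10×0.2155 + 0.24×0.9600 = 0.9679
E(R_P) = R_f + β_P × MRP = 1.68% + 0.9679 × 7.37% = 8.81%

8.81%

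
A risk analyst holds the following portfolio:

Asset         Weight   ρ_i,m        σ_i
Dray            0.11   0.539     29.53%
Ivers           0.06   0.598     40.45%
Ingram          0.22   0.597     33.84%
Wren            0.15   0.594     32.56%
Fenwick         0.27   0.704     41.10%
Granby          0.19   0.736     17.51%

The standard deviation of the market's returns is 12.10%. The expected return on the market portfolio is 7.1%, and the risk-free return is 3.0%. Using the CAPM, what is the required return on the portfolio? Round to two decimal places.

10.05%

β_Dray = 0.539 × 29.53% / 12.10% = 1.3154
β_Ivers = 0.598 × 40.45% / 12.10% = 1.9991
β_Ingram = 0.597 × 33.84% / 12.10% = 1.6696
β_Wren = 0.594 × 32.56% / 12.10% = 1.5984
β_Fenwick = 0.704 × 41.10% / 12.10% = 2.3913
β_Granby = 0.736 × 17.51% / 12.10% = 1.0651
β_P = Σ w_i β_i = 0.11×1.3154 + 0.06×1.9991 + 0.22×1.6696 + 0.15×1.5984 + 0.27×2.3913 + 0.19×1.0651 = 1.7197
MRP = 7.1% − 3.0% = 4.10%
E(R_P) = R_f + β_P × MRP = 3.0% + 1.7197 × 4.1% = 10.05%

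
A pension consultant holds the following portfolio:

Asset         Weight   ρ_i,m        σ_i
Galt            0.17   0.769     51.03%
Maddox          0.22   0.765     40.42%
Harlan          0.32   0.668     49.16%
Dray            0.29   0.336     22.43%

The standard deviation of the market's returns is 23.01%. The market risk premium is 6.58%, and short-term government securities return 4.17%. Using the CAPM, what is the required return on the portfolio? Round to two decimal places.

11.65%

β_Galt = 0.769 × 51.03% / 23.01% = 1.7054
β_Maddox = 0.765 × 40.42% / 23.01% = 1.3438
β_Harlan = 0.668 × 49.16% / 23.01% = 1.4272
β_Dray = 0.336 × 22.43% / 23.01% = 0.3275
β_P = Σ w_i β_i = 0.17×1.7054 + 0.22×1.3438 + 0.32×1.4272 + 0.29×0.3275 = 1.1372
E(R_P) = R_f + β_P × MRP = 4.17% + 1.1372 × 6.58% = 11.65%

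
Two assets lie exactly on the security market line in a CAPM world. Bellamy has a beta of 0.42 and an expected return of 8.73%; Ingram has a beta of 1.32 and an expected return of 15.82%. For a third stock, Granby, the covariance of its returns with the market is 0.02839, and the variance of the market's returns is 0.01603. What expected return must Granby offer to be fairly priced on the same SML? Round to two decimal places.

MRP = (15.82% − 8.73%) / (1.32 − 0.42) = 7.8778%
R_f = 8.73% − 0.42 × 7.8778% = 5.4213%
β_Granby = Cov / Var(R_m) = 0.02839 / 0.01603 = 1.7711
E(R_Granby) = R_f + β × MRP = 5.4213% + 1.7711 × 7.8778% = 19.37%

19.37%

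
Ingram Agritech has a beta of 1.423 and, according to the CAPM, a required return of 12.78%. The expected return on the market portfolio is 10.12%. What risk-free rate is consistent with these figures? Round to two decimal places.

E(R) = R_f + β(E(R_m) − R_f) = R_f(1 − β) + β·E(R_m)
12.78% = R_f × (1 − 1.423) + 1.423 × 10.12%
12.78% = R_f × -0.423 + 14.40076%
R_f = (12.78% − 14.40076%) / -0.423 = 3.83%

3.83%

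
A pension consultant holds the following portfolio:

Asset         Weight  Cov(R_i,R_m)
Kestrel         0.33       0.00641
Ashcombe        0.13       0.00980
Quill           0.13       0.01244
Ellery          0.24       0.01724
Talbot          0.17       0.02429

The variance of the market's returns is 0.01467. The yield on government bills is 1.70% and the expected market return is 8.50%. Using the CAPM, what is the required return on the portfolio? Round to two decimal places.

7.85%

β_Kestrel = 0.00641 / 0.01467 = 0.4369
β_Ashcombe = 0.00980 / 0.01467 = 0.6680
β_Quill = 0.01244 / 0.01467 = 0.8480
β_Ellery = 0.01724 / 0.01467 = 1.1752
β_Talbot = 0.02429 / 0.01467 = 1.6558
β_P = Σ w_i β_i = 0.33×0.4369 + 0.13×0.6680 + 0.13×0.8480 + 0.24×1.1752 + 0.17×1.6558 = 0.9048
MRP = 8.50% − 1.70% = 6.80%
E(R_P) = R_f + β_P × MRP = 1.70% + 0.9048 × 6.80% = 7.85%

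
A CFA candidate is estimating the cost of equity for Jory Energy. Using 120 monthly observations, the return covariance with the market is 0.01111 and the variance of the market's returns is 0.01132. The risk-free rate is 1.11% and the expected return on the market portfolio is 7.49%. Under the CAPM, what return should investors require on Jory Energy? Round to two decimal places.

7.37%

β = Cov(R_i, R_m) / Var(R_m) = 0.01111 / 0.01132 = 0.9814
MRP = 7.49% − 1.11% = 6.38%
E(R) = R_f + β × MRP = 1.11% + 0.9814 × 6.38% = 7.37%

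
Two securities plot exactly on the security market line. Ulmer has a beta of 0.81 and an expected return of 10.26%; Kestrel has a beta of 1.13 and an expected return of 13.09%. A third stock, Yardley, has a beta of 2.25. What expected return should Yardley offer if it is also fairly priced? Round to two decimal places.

23.00%

MRP (SML slope) = (13.09% − 10.26%) / (1.13 − 0.81) = 2.83% / 0.32 = 8.8438%
R_f (intercept) = 10.26% − 0.81 × 8.8438% = 3.0965%
E(R_Yardley) = R_f + β × MRP = 3.0965% + 2.25 × 8.8438% = 23.00%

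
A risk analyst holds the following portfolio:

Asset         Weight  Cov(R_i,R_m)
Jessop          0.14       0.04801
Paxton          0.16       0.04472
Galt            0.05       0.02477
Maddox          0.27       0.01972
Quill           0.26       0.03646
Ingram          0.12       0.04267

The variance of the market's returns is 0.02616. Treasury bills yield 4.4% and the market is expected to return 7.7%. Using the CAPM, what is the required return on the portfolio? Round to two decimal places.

8.82%

β_Jessop = 0.04801 / 0.02616 = 1.8352
β_Paxton = 0.04472 / 0.02616 = 1.7095
β_Galt = 0.02477 / 0.02616 = 0.9469
β_Maddox = 0.01972 / 0.02616 = 0.7538
β_Quill = 0.03646 / 0.02616 = 1.3937
β_Ingram = 0.04267 / 0.02616 = 1.6311
β_P = Σ w_i β_i = 0.14×1.8352 + 0.16×1.7095 + 0.05×0.9469 + 0.27×0.7538 + 0.26×1.3937 + 0.12×1.6311 = 1.3394
MRP = 7.7% − 4.4% = 3.30%
E(R_P) = R_f + β_P × MRP = 4.4% + 1.3394 × 3.3% = 8.82%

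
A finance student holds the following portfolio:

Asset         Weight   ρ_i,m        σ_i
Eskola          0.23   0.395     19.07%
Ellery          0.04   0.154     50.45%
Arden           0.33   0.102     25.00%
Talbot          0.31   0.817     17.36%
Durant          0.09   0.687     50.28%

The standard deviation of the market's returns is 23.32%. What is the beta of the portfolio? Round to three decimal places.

β_Eskola = 0.395 × 19.07% / 23.32% = 0.3230
β_Ellery = 0.154 × 50.45% / 23.32% = 0.3332
β_Arden = 0.102 × 25.00% / 23.32% = 0.1093
β_Talbot = 0.817 × 17.36% / 23.32% = 0.6082
β_Durant = 0.687 × 50.28% / 23.32% = 1.4812
β_P = Σ w_i β_i = 0.23×0.3230 + 0.04×0.3332 + 0.33×0.1093 + 0.31×0.6082 + 0.09×1.4812 = 0.4455

0.446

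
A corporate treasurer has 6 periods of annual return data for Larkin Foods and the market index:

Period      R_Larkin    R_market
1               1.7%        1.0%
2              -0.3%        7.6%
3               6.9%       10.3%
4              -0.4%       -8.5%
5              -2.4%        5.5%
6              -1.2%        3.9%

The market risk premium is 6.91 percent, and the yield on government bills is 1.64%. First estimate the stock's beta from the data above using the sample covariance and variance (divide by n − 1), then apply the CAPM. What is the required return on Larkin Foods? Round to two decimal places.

Mean R_i = (1.7 − 0.3 + 6.9 − 0.4 − 2.4 − 1.2) / 6 = 0.7167%
Mean R_m = (1.0 + 7.6 + 10.3 − 8.5 + 5.5 + 3.9) / 6 = 3.3000%
Σ(R_i − R̄_i)(R_m − R̄_m) = 41.8200  ⇒  Cov = 41.8200 / 5 = 8.3640
Σ(R_m − R̄_m)² = 217.2200  ⇒  Var(R_m) = 217.2200 / 5 = 43.4440
β = Cov / Var(R_m) = 8.3640 / 43.4440 = 0.1925
E(R) = R_f + β × MRP = 1.64% + 0.1925 × 6.91% = 2.97%

2.97%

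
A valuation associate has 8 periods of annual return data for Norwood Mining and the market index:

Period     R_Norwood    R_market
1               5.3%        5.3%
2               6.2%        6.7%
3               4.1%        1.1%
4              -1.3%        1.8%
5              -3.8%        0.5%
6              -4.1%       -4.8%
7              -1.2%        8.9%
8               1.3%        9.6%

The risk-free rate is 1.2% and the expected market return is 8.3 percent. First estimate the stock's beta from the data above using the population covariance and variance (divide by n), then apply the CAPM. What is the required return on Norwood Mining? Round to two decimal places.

4.09%

Mean R_i = (5.3 + 6.2 + 4.1 − 1.3 − 3.8 − 4.1 − 1.2 + 1.3) / 8 = 0.8125%
Mean R_m = (5.3 + 6.7 + 1.1 + 1.8 + 0.5 − 4.8 + 8.9 + 9.6) / 8 = 3.6375%
Σ(R_i − R̄_i)(R_m − R̄_m) = 67.7363  ⇒  Cov = 67.7363 / 8 = 8.4670
Σ(R_m − R̄_m)² = 166.2388  ⇒  Var(R_m) = 166.2388 / 8 = 20.7799
β = Cov / Var(R_m) = 8.4670 / 20.7799 = 0.4075
MRP = 8.3% − 1.2% = 7.10%
E(R) = R_f + β × MRP = 1.2% + 0.4075 × 7.1% = 4.09%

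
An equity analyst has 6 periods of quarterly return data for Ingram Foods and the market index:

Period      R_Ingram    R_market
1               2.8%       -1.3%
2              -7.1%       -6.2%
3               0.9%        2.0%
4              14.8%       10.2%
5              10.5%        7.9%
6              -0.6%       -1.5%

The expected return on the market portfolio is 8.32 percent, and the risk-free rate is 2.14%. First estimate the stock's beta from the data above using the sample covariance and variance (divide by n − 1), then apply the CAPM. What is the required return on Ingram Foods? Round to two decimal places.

Mean R_i = (2.8 − 7.1 + 0.9 + 14.8 + 10.5 − 0.6) / 6 = 3.5500%
Mean R_m = (-1.3 − 6.2 + 2.0 + 10.2 + 7.9 − 1.5) / 6 = 1.8500%
Σ(R_i − R̄_i)(R_m − R̄_m) = 237.5850  ⇒  Cov = 237.5850 / 5 = 47.5170
Σ(R_m − R̄_m)² = 192.2950  ⇒  Var(R_m) = 192.2950 / 5 = 38.4590
β = Cov / Var(R_m) = 47.5170 / 38.4590 = 1.2355
MRP = 8.32% − 2.14% = 6.18%
E(R) = R_f + β × MRP = 2.14% + 1.2355 × 6.18% = 9.78%

9.78%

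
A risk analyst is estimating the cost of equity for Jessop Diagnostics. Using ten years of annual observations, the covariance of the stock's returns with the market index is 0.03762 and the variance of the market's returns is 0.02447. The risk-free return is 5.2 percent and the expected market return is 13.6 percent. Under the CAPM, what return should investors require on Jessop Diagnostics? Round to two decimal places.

18.11%

β = Cov(R_i, R_m) / Var(R_m) = 0.03762 / 0.02447 = 1.5374
MRP = 13.6% − 5.2% = 8.40%
E(R) = R_f + β × MRP = 5.2% + 1.5374 × 8.4% = 18.11%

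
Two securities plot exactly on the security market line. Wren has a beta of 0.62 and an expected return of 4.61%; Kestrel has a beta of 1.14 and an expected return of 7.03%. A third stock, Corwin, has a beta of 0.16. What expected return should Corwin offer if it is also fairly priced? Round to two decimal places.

MRP (SML slope) = (7.03% − 4.61%) / (1.14 − 0.62) = 2.42% / 0.52 = 4.6538%
R_f (intercept) = 4.61% − 0.62 × 4.6538% = 1.7246%
E(R_Corwin) = R_f + β × MRP = 1.7246% + 0.16 × 4.6538% = 2.47%

2.47%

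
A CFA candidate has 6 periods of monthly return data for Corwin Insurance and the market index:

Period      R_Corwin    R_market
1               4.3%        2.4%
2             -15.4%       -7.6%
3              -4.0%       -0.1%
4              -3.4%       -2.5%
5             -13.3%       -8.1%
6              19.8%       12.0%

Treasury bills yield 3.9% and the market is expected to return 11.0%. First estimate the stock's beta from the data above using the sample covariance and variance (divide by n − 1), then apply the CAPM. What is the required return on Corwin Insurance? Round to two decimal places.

Mean R_i = (4.3 − 15.4 − 4.0 − 3.4 − 13.3 + 19.8) / 6 = -2.0000%
Mean R_m = (2.4 − 7.6 − 0.1 − 2.5 − 8.1 + 12.0) / 6 = -0.6500%
Σ(R_i − R̄_i)(R_m − R̄_m) = 473.7900  ⇒  Cov = 473.7900 / 5 = 94.7580
Σ(R_m − R̄_m)² = 276.8550  ⇒  Var(R_m) = 276.8550 / 5 = 55.3710
β = Cov / Var(R_m) = 94.7580 / 55.3710 = 1.7113
MRP = 11.0% − 3.9% = 7.10%
E(R) = R_f + β × MRP = 3.9% + 1.7113 × 7.1% = 16.05%

16.05%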